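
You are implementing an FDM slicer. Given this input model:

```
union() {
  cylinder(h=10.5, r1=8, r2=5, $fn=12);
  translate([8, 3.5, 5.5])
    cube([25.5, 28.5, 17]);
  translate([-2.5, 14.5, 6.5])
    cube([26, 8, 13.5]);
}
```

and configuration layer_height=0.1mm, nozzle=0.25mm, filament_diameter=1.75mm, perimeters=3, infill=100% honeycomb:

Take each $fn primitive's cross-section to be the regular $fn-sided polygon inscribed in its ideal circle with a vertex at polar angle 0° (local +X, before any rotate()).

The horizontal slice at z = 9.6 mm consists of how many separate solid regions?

At z = 9.6 mm: the cone: at t=0.914 of its height the radius interpolates to r₁+(r₂−r₁)t = 5.257, giving a regular 12-gon of that circumradius; the cube at (8, 3.5) is present — its section is the full 25.5×28.5 rectangle; the 26×8 cube at (-2.5, 14.5) contributes its full rectangle; Taking the union: the regions partially overlap (shared area 124.00 mm²), so overlapping operands fuse into one piece — 2 connected regions. The result has 2 disconnected regions.

2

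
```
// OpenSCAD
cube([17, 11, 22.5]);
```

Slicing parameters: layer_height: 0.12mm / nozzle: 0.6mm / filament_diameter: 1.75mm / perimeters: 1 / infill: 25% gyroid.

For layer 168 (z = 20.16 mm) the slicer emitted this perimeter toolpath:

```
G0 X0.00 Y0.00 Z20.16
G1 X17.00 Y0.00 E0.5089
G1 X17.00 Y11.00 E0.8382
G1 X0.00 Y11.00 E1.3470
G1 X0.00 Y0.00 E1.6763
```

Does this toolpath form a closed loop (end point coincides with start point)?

Start point (G0): (0.00, 0.00). End point (last G1): the path returns to the start — closed.

yes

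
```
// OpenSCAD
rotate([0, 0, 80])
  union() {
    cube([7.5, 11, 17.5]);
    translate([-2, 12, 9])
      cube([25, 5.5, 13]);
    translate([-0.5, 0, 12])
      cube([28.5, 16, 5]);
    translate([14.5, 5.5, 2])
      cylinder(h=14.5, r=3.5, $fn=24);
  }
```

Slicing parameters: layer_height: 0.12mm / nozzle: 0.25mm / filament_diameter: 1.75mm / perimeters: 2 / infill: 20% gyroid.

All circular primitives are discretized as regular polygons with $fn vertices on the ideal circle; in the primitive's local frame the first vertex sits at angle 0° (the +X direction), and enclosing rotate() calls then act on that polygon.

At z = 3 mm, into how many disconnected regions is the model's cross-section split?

2

At z = 3 mm: the 7.5×11 cube contributes its full rectangle; the cube at (-2, 12) is absent (z outside [9, 22]); the cube at (-0.5, 0) does not reach this height (z outside [12, 17]); the r=3.5 cylinder at (14.5, 5.5) gives a regular 24-gon of circumradius 3.5 (constant along its height); Taking the union: the 2 present regions are separate (no shared area or edge), so areas and boundary lengths simply add and each stays a separate island — 2 connected regions; (rotated 80° about Z; rotation is an isometry so areas/perimeters/island counts are preserved). The result has 2 disconnected regions.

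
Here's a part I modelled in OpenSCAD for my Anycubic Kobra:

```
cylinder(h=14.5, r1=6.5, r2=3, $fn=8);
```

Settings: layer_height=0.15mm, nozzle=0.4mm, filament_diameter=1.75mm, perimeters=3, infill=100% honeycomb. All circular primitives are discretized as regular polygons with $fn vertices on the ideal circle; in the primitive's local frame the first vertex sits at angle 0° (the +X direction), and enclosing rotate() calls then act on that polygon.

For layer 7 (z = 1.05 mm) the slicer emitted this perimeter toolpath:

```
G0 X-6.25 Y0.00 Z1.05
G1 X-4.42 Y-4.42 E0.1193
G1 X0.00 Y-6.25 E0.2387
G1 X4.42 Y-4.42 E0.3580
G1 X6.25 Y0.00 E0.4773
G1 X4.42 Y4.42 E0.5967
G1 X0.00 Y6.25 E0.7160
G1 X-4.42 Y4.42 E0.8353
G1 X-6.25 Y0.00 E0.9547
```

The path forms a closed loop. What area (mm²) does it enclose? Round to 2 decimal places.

110.50 mm²

Apply the shoelace formula to the sequence of (X, Y) vertices; enclosed area = 110.50 mm².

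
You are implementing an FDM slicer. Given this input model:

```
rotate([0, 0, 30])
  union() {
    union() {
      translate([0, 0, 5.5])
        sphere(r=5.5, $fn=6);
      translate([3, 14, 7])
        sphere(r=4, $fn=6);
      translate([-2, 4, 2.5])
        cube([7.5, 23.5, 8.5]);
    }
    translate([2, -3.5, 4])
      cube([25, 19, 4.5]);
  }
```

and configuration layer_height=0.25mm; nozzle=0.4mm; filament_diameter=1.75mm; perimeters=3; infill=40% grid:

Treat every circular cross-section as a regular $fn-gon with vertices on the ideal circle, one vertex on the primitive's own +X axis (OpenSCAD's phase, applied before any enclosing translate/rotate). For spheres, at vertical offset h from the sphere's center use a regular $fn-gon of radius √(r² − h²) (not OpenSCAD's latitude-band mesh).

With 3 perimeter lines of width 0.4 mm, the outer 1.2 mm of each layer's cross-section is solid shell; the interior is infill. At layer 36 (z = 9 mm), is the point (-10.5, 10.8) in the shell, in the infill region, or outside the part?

outside

At z = 9 mm: the r=5.5 sphere contributes a regular 6-gon of circumradius √(5.5²−3.5²) = 4.243; the r=4 sphere at (3, 14) slices to a regular 6-gon of circumradius 3.464 (√(r²−h²) with h=2 from center); the 7.5×23.5 cube at (-2, 4) contributes its full rectangle; Combining (union): the regions partially overlap (shared area 29.57 mm²), so overlapping operands fuse into one piece — 2 connected regions; the cube at (2, -3.5) is not intersected at this z (z outside [4, 8.5]); Taking the union: only the result so far is present, so the union is just that shape — 2 connected regions; (rotated 30° about Z; rotation is an isometry so areas/perimeters/island counts are preserved). Overall, the cross-section has 2 separate islands. Undo the 30° rotation: the query point maps to (-3.693, 14.603) in the un-rotated model frame. The nearest boundary edge runs (-2.00, 4.00)→(-2.00, 27.50); distance from the point to it = 1.69 mm. The point is not inside any of the regions above, so it lies outside the cross-section (1.69 mm from the nearest boundary).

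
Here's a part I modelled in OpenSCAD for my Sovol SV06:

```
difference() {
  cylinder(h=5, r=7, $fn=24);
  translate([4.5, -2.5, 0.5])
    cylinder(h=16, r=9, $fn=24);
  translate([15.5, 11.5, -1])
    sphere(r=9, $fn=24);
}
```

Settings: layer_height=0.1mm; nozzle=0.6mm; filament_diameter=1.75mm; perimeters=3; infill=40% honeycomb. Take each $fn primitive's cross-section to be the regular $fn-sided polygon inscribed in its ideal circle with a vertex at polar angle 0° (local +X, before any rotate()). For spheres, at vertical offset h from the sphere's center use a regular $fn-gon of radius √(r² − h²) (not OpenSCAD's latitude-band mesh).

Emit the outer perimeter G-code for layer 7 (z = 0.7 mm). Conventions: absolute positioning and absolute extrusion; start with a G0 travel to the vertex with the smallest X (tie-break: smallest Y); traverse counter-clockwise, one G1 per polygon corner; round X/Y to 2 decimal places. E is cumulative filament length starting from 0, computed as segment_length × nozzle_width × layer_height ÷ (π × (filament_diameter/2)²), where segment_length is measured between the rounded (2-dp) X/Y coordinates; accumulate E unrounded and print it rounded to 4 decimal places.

G0 X-7.00 Y0.00 Z0.70
G1 X-6.76 Y-1.81 E0.0455
G1 X-6.06 Y-3.50 E0.0912
G1 X-4.95 Y-4.95 E0.1367
G1 X-3.77 Y-5.86 E0.1739
G1 X-4.19 Y-4.83 E0.2016
G1 X-4.50 Y-2.50 E0.2603
G1 X-4.19 Y-0.17 E0.3189
G1 X-3.29 Y2.00 E0.3775
G1 X-1.86 Y3.86 E0.4360
G1 X0.00 Y5.29 E0.4946
G1 X2.17 Y6.19 E0.5532
G1 X2.94 Y6.29 E0.5725
G1 X1.81 Y6.76 E0.6031
G1 X0.00 Y7.00 E0.6486
G1 X-1.81 Y6.76 E0.6942
G1 X-3.50 Y6.06 E0.7398
G1 X-4.95 Y4.95 E0.7853
G1 X-6.06 Y3.50 E0.8309
G1 X-6.76 Y1.81 E0.8765
G1 X-7.00 Y0.00 E0.9221

At z = 0.7 mm: the r=7 cylinder gives a regular 24-gon of circumradius 7 (constant along its height); the r=9 cylinder at (4.5, -2.5) contributes a regular 24-gon of circumradius 9; the r=9 sphere at (15.5, 11.5) contributes a regular 24-gon of circumradius √(9²−1.7²) = 8.838; Subtracting the remaining from the first: starting from the r=7 cylinder, the r=9 cylinder at (4.5, -2.5) partially overlaps it — only the 114.96 mm² overlap (of its 251.57 mm²) is removed, clipping the outline; the r=9 sphere at (15.5, 11.5) misses the remaining region (no effect) — 1 connected region. The outline is a single polygon with 20 vertices. Extrusion per mm of travel: 0.6 × 0.1 / (π × 0.875²) = 0.024945. Accumulating E over each segment gives final E = 0.9221.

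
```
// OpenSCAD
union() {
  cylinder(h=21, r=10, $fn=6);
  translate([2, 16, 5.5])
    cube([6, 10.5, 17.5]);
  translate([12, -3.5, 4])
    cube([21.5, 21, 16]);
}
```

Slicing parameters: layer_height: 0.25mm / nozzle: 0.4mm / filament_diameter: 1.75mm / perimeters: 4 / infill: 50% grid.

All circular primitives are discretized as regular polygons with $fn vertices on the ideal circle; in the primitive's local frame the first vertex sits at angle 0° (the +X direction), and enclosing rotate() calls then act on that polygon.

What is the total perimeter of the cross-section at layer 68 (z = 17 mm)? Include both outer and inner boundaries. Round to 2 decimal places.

178.00 mm

At z = 17 mm: the cylinder: section is a regular 6-gon, circumradius r=10 (perimeter = 2·6·10.000·sin(180°/6) = 60.00 mm); the cube at (2, 16) (footprint 6×10.5) is included at this height (perimeter 33.00 mm); the cube at (12, -3.5) is present — its section is the full 21.5×21 rectangle (perimeter 85.00 mm); Merging all regions: the 3 present regions are separate (no shared area or edge), so areas and boundary lengths simply add and each stays a separate island — boundary = 178.00 mm. Overall, the cross-section has 3 separate islands. Total boundary length (outer) = 178.00 mm.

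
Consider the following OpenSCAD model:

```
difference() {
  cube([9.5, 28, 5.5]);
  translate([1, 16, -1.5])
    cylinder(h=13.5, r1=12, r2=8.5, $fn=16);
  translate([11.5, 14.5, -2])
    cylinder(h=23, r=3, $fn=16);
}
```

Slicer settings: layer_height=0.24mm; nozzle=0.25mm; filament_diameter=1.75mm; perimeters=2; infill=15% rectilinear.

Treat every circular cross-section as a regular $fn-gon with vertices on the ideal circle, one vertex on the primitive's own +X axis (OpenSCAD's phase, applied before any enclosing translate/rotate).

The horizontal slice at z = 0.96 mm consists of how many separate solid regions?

2

At z = 0.96 mm: the 9.5×28 cube contributes its full rectangle; the cone at (1, 16) (r1=12→r2=8.5) has section circumradius 11.362 here — a regular 16-gon; the r=3 cylinder at (11.5, 14.5) gives a regular 16-gon of circumradius 3 (constant along its height); Taking the first minus the rest: starting from the 9.5×28 cube, the cone at (1, 16) partially overlaps it — only the 193.04 mm² overlap (of its 395.24 mm²) is removed, clipping the outline; the r=3 cylinder at (11.5, 14.5) misses the remaining region (no effect) — 2 connected regions. The result has 2 disconnected regions.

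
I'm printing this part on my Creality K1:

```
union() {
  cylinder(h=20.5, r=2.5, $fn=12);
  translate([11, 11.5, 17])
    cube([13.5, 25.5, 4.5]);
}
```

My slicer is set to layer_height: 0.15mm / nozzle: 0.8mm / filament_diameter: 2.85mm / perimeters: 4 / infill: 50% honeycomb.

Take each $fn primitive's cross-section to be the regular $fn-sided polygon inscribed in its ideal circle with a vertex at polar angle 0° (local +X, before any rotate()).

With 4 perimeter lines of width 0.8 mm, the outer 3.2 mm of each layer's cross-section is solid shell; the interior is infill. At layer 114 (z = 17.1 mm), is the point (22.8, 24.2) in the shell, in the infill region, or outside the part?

shell

At z = 17.1 mm: the r=2.5 cylinder contributes a regular 12-gon of circumradius 2.5; the cube at (11, 11.5) (footprint 13.5×25.5) is included at this height; Taking the union: the 2 present regions are separate (no shared area or edge), so areas and boundary lengths simply add and each stays a separate island — 2 connected regions. Overall, the cross-section has 2 separate islands. The nearest boundary edge runs (24.50, 37.00)→(24.50, 11.50); distance from the point to it = 1.70 mm. (Shell/infill is judged within the island containing the point — the largest one.) The point is inside the cross-section, 1.70 mm from the nearest boundary — within the 3.2 mm shell band (4 × 0.8).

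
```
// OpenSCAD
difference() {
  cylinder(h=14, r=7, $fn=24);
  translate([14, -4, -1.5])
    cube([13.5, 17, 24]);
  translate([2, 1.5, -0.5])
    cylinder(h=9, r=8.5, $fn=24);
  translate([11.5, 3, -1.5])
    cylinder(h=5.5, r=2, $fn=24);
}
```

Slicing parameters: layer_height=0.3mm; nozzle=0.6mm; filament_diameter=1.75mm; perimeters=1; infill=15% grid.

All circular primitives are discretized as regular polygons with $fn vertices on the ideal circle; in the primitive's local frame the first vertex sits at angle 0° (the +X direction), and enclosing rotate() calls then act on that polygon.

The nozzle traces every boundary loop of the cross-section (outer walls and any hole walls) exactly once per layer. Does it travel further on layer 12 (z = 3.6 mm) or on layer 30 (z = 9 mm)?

layer 30 (z = 9 mm)

Layer 12 (z = 3.6): the r=7 cylinder contributes a regular 24-gon of circumradius 7 (perimeter = 2·24·7.000·sin(180°/24) = 43.86 mm); the cube at (14, -4) (footprint 13.5×17) is included at this height (perimeter 61.00 mm); the cylinder at (2, 1.5): section is a regular 24-gon, circumradius r=8.5 (perimeter = 2·24·8.500·sin(180°/24) = 53.25 mm); the r=2 cylinder at (11.5, 3) contributes a regular 24-gon of circumradius 2 (perimeter = 2·24·2.000·sin(180°/24) = 12.53 mm); After the difference (first − rest): starting from the r=7 cylinder, the 13.5×17 cube at (14, -4) misses the remaining region (no effect); the r=8.5 cylinder at (2, 1.5) partially overlaps it — only the 142.76 mm² overlap (of its 224.40 mm²) is removed, clipping the outline; the r=2 cylinder at (11.5, 3) misses the remaining region (no effect) — boundary = 28.66 mm. So its perimeter = 28.66 mm. Layer 30 (z = 9): the r=7 cylinder contributes a regular 24-gon of circumradius 7 (perimeter = 2·24·7.000·sin(180°/24) = 43.86 mm); the cube at (14, -4) (footprint 13.5×17) is included at this height (perimeter 61.00 mm); the cylinder at (2, 1.5) is absent (z outside [-0.5, 8.5]); the cylinder at (11.5, 3) does not reach this height (z outside [-1.5, 4]); Subtracting the remaining from the first: starting from the r=7 cylinder, the 13.5×17 cube at (14, -4) misses the remaining region (no effect) — boundary = 43.86 mm. So its perimeter = 43.86 mm. Layer 30 is larger (43.86 vs 28.66 mm).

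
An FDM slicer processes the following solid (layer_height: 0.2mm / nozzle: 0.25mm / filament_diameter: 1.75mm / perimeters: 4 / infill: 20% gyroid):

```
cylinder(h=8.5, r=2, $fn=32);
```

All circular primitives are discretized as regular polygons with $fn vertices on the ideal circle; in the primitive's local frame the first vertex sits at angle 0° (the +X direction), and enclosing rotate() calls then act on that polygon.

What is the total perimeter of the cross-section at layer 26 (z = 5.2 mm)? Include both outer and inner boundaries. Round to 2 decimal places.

At z = 5.2 mm: the r=2 cylinder contributes a regular 32-gon of circumradius 2 (perimeter = 2·32·2.000·sin(180°/32) = 12.55 mm). Overall, the cross-section is a single solid region. Total boundary length (outer) = 12.55 mm.

12.55 mm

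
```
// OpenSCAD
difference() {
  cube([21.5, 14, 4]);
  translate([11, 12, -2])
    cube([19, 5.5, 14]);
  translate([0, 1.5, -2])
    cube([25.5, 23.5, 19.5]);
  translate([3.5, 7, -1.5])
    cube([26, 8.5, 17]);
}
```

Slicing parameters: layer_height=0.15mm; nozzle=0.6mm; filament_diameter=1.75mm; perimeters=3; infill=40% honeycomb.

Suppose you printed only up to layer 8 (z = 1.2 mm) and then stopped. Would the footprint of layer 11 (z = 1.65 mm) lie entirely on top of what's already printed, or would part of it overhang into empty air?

entirely on top

Compare the two slices. At z = 1.2: the cube is present — its section is the full 21.5×14 rectangle (area 301.00 mm²); the cube at (11, 12) (footprint 19×5.5) is included at this height (area 104.50 mm²); the cube at (0, 1.5) (footprint 25.5×23.5) is included at this height (area 599.25 mm²); the cube at (3.5, 7) (footprint 26×8.5) is included at this height (area 221.00 mm²); Taking the first minus the rest: starting from the 21.5×14 cube (301.00 mm²), the 19×5.5 cube at (11, 12) partially overlaps it — only the 21.00 mm² overlap (of its 104.50 mm²) is removed, clipping the outline; the 25.5×23.5 cube at (0, 1.5) partially overlaps it — only the 247.75 mm² overlap (of its 599.25 mm²) is removed, clipping the outline; the 26×8.5 cube at (3.5, 7) misses the remaining region (no effect) — area = 32.25 mm². At z = 1.65: the cube (footprint 21.5×14) is included at this height (area 301.00 mm²); the cube at (11, 12) is present — its section is the full 19×5.5 rectangle (area 104.50 mm²); the cube at (0, 1.5) (footprint 25.5×23.5) is included at this height (area 599.25 mm²); the cube at (3.5, 7) is present — its section is the full 26×8.5 rectangle (area 221.00 mm²); Subtracting the remaining from the first: starting from the 21.5×14 cube (301.00 mm²), the 19×5.5 cube at (11, 12) partially overlaps it — only the 21.00 mm² overlap (of its 104.50 mm²) is removed, clipping the outline; the 25.5×23.5 cube at (0, 1.5) partially overlaps it — only the 247.75 mm² overlap (of its 599.25 mm²) is removed, clipping the outline; the 26×8.5 cube at (3.5, 7) misses the remaining region (no effect) — area = 32.25 mm². Checking containment: the cross-section at z = 1.65 is a subset of the cross-section at z = 1.2.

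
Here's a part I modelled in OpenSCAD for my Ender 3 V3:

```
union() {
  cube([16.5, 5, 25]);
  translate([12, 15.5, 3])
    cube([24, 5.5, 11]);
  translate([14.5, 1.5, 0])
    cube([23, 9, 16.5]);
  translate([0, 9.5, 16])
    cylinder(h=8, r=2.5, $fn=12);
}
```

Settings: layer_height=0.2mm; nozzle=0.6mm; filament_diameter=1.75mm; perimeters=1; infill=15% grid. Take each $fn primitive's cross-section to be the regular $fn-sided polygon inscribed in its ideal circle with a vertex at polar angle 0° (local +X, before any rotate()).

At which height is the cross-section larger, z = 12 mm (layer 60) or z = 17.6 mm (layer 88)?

Layer 60 (z = 12): the cube is present — its section is the full 16.5×5 rectangle (area 82.50 mm²); the cube at (12, 15.5) (footprint 24×5.5) is included at this height (area 132.00 mm²); the cube at (14.5, 1.5) (footprint 23×9) is included at this height (area 207.00 mm²); the cylinder at (0, 9.5) does not reach this height (z outside [16, 24]); Taking the union: the regions partially overlap — summed areas 421.50 mm² minus the doubly-counted overlap 7.00 mm² gives 414.50 mm² — area = 414.50 mm². So its area = 414.50 mm². Layer 88 (z = 17.6): the 16.5×5 cube contributes its full rectangle (area 82.50 mm²); the cube at (12, 15.5) is not intersected at this z (z outside [3, 14]); the cube at (14.5, 1.5) is not intersected at this z (z outside [0, 16.5]); the r=2.5 cylinder at (0, 9.5) contributes a regular 12-gon of circumradius 2.5 (area = (12/2)·2.500²·sin(360°/12) = 18.75 mm²); Combining (union): the 2 present regions are separate (no shared area or edge), so areas and boundary lengths simply add and each stays a separate island — area = 101.25 mm². So its area = 101.25 mm². Layer 60 is larger (414.50 vs 101.25 mm²).

layer 60 (z = 12 mm)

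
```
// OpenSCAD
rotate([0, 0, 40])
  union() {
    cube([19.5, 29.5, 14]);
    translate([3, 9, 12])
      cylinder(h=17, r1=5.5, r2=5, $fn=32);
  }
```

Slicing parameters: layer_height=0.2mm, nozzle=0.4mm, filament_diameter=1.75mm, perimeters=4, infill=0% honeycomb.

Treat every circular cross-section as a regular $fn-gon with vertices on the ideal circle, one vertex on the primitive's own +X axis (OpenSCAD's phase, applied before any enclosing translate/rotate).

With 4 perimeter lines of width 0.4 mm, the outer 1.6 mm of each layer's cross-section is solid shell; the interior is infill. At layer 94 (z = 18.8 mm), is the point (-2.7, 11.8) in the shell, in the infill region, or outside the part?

infill

At z = 18.8 mm: the cube is not intersected at this z (z outside [0, 14]); the cone at (3, 9) (r1=5.5→r2=5) has section circumradius 5.300 here — a regular 32-gon; Taking the union: only the cone at (3, 9) is present, so the union is just that shape — 1 connected region; (rotated 40° about Z; rotation is an isometry so areas/perimeters/island counts are preserved). Overall, the cross-section is a single solid region. Undo the 40° rotation: the query point maps to (5.517, 10.775) in the un-rotated model frame. The nearest boundary edge runs (7.41, 11.94)→(6.75, 12.75); distance from the point to it = 2.20 mm. The point is inside the cross-section and 2.20 mm from the nearest boundary — more than the 1.6 mm shell width (4 × 0.4), so it's in the infill interior.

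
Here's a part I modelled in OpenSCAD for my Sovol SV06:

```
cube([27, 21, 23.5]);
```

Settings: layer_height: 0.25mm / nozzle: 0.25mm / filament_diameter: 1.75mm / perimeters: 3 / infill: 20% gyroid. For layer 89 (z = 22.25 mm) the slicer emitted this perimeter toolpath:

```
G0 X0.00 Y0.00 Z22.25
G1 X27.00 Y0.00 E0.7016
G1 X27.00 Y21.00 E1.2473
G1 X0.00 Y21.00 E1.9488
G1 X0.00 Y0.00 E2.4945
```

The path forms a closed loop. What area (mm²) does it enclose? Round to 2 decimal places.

Apply the shoelace formula to the sequence of (X, Y) vertices; enclosed area = 567.00 mm².

567.00 mm²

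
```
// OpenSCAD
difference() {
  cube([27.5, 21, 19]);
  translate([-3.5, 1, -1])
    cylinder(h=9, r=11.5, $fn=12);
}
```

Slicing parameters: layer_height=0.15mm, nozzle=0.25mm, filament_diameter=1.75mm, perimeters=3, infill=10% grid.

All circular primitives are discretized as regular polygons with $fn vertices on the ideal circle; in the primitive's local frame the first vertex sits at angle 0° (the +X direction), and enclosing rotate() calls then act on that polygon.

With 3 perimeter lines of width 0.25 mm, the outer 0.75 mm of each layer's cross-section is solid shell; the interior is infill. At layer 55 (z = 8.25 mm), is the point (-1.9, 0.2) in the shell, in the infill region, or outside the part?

outside

At z = 8.25 mm: the cube (footprint 27.5×21) is included at this height; the cylinder at (-3.5, 1) is absent (z outside [-1, 8]); Taking the first minus the rest: none of the subtracted shapes is present at this height, so the 27.5×21 cube is unchanged — 1 connected region. Overall, the cross-section is a single solid region. The nearest boundary edge runs (0.00, 21.00)→(0.00, 0.00); distance from the point to it = 1.90 mm. The point is not inside any of the regions above, so it lies outside the cross-section (1.90 mm from the nearest boundary).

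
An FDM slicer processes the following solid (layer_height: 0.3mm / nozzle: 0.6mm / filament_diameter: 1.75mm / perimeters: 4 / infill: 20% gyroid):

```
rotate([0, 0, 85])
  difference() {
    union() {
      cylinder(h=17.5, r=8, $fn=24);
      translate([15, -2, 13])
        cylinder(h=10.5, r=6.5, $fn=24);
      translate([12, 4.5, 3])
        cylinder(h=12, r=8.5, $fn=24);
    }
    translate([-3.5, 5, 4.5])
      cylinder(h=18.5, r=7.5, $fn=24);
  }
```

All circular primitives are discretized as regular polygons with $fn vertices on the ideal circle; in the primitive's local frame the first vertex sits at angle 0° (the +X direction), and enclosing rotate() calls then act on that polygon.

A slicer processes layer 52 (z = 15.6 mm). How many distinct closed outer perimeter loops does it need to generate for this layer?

At z = 15.6 mm: the cylinder: section is a regular 24-gon, circumradius r=8; the r=6.5 cylinder at (15, -2) contributes a regular 24-gon of circumradius 6.5; the cylinder at (12, 4.5) is not intersected at this z (z outside [3, 15]); Merging all regions: the 2 present regions are separate (no shared area or edge), so areas and boundary lengths simply add and each stays a separate island — 2 connected regions; the r=7.5 cylinder at (-3.5, 5) contributes a regular 24-gon of circumradius 7.5; Subtracting the remaining from the first: starting from the result so far, the r=7.5 cylinder at (-3.5, 5) partially overlaps it — only the 94.86 mm² overlap (of its 174.70 mm²) is removed, clipping the outline — 2 connected regions; (rotated 85° about Z; rotation is an isometry so areas/perimeters/island counts are preserved). The result has 2 disconnected regions.

2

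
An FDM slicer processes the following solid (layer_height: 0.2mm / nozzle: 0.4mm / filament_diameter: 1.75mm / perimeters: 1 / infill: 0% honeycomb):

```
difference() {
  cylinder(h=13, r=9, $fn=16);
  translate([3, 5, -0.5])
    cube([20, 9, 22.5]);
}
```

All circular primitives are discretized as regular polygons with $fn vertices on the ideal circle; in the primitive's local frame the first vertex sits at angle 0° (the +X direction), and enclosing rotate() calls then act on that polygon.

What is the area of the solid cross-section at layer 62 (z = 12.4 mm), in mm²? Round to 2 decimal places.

239.03 mm²

At z = 12.4 mm: the r=9 cylinder contributes a regular 16-gon of circumradius 9 (area = (16/2)·9.000²·sin(360°/16) = 247.98 mm²); the 20×9 cube at (3, 5) contributes its full rectangle (area 180.00 mm²); After the difference (first − rest): starting from the r=9 cylinder (247.98 mm²), the 20×9 cube at (3, 5) partially overlaps it — only the 8.94 mm² overlap (of its 180.00 mm²) is removed, clipping the outline — area = 239.03 mm². Overall, the cross-section is a single solid region. Net area = 239.03 mm².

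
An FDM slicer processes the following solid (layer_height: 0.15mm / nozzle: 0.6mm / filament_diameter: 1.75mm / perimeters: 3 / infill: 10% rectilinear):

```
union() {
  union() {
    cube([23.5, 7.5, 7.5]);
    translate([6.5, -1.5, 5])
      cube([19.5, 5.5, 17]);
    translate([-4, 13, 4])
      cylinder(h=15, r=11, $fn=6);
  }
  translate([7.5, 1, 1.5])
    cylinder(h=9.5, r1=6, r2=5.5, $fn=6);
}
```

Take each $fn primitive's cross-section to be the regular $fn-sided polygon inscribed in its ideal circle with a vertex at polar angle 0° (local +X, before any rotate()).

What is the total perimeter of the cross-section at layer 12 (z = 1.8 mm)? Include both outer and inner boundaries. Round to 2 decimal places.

66.83 mm

At z = 1.8 mm: the 23.5×7.5 cube contributes its full rectangle (perimeter 62.00 mm); the cube at (6.5, -1.5) does not reach this height (z outside [5, 22]); the cylinder at (-4, 13) does not reach this height (z outside [4, 19]); Merging all regions: only the 23.5×7.5 cube is present, so the union is just that shape — boundary = 62.00 mm; the cone at (7.5, 1) contributes a regular 6-gon of circumradius 5.984 (interpolated between r1=6 and r2=5.5 at t=0.032) (perimeter = 2·6·5.984·sin(180°/6) = 35.91 mm); Combining (union): the regions partially overlap (shared area 57.91 mm²), so the edge portions inside another operand are dropped and the merged outline is re-measured after clipping — boundary = 66.83 mm. Overall, the cross-section is a single solid region. Total boundary length (outer) = 66.83 mm.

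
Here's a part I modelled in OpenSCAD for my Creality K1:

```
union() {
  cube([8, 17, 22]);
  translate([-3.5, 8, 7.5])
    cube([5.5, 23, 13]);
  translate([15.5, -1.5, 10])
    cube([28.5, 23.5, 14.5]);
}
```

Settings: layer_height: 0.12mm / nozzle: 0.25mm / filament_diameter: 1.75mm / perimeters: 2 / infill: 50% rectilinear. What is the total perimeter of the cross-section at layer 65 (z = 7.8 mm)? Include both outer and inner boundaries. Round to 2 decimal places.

At z = 7.8 mm: the 8×17 cube contributes its full rectangle (perimeter 50.00 mm); the cube at (-3.5, 8) (footprint 5.5×23) is included at this height (perimeter 57.00 mm); the cube at (15.5, -1.5) is not intersected at this z (z outside [10, 24.5]); Taking the union: the regions partially overlap (shared area 18.00 mm²), so the edge portions inside another operand are dropped and the merged outline is re-measured after clipping — boundary = 85.00 mm. Overall, the cross-section is a single solid region. Total boundary length (outer) = 85.00 mm.

85.00 mm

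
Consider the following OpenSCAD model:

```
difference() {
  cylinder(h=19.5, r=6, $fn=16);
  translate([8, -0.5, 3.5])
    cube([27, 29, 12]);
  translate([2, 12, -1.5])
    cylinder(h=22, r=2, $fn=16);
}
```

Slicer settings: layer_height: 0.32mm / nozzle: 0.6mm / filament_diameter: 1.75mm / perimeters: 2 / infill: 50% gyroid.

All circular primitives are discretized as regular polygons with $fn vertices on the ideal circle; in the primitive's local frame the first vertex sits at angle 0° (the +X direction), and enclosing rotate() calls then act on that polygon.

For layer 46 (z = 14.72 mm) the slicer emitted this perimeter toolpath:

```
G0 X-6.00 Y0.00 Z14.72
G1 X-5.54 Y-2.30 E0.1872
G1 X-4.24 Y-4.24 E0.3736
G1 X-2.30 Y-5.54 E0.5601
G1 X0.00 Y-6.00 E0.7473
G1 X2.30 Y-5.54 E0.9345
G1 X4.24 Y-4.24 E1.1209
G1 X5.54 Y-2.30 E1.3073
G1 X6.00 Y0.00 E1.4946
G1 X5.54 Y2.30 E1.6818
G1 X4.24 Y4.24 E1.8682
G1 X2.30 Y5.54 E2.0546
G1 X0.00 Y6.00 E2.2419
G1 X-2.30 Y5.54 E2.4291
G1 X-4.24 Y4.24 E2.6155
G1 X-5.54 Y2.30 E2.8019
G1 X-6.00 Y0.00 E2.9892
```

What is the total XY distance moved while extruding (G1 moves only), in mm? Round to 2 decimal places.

Sum the Euclidean lengths of each G1 segment: total = 37.45 mm.

37.45 mm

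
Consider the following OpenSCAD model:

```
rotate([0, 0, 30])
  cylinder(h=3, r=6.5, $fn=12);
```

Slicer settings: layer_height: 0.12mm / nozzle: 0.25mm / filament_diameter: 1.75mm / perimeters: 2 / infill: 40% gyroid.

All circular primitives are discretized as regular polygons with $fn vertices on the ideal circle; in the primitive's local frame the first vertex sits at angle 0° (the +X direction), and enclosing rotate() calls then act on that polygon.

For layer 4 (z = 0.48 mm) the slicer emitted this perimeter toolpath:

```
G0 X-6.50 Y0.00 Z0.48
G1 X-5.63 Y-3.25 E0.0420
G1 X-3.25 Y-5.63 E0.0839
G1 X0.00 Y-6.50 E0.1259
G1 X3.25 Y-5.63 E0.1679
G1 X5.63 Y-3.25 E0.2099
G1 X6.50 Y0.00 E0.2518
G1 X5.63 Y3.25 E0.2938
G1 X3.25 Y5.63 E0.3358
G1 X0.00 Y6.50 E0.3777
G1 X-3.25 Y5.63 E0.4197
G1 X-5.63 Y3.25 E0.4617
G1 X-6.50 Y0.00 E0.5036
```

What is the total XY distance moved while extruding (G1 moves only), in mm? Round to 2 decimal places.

40.38 mm

Sum the Euclidean lengths of each G1 segment: total = 40.38 mm.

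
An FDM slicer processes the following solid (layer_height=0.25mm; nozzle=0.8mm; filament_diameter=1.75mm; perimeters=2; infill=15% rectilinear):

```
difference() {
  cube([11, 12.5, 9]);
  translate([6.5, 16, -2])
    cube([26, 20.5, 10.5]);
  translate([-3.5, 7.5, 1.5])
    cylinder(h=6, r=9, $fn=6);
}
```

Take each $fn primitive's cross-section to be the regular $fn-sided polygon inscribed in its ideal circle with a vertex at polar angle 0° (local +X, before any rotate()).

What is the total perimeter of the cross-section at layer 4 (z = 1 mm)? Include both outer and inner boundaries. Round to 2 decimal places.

47.00 mm

At z = 1 mm: the cube (footprint 11×12.5) is included at this height (perimeter 47.00 mm); the cube at (6.5, 16) is present — its section is the full 26×20.5 rectangle (perimeter 93.00 mm); the cylinder at (-3.5, 7.5) does not reach this height (z outside [1.5, 7.5]); Subtracting the remaining from the first: starting from the 11×12.5 cube, the 26×20.5 cube at (6.5, 16) misses the remaining region (no effect) — boundary = 47.00 mm. Overall, the cross-section is a single solid region. Total boundary length (outer) = 47.00 mm.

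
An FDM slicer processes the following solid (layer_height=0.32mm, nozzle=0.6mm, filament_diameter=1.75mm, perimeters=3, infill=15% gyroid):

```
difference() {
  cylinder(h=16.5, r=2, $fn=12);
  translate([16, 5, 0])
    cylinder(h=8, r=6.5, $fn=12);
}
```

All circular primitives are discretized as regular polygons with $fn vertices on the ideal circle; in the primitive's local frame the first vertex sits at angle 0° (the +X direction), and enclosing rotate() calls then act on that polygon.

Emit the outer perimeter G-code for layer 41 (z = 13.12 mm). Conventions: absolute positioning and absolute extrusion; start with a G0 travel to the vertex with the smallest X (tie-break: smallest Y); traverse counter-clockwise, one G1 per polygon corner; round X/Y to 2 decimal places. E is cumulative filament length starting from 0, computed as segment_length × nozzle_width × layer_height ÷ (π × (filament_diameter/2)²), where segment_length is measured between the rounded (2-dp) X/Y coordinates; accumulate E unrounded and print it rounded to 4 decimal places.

At z = 13.12 mm: the r=2 cylinder contributes a regular 12-gon of circumradius 2; the cylinder at (16, 5) is not intersected at this z (z outside [0, 8]); After the difference (first − rest): none of the subtracted shapes is present at this height, so the r=2 cylinder is unchanged — 1 connected region. The outline is a single polygon with 12 vertices. Extrusion per mm of travel: 0.6 × 0.32 / (π × 0.875²) = 0.079824. Accumulating E over each segment gives final E = 0.9911.

G0 X-2.00 Y0.00 Z13.12
G1 X-1.73 Y-1.00 E0.0827
G1 X-1.00 Y-1.73 E0.1651
G1 X0.00 Y-2.00 E0.2478
G1 X1.00 Y-1.73 E0.3305
G1 X1.73 Y-1.00 E0.4129
G1 X2.00 Y0.00 E0.4955
G1 X1.73 Y1.00 E0.5782
G1 X1.00 Y1.73 E0.6606
G1 X0.00 Y2.00 E0.7433
G1 X-1.00 Y1.73 E0.8260
G1 X-1.73 Y1.00 E0.9084
G1 X-2.00 Y0.00 E0.9911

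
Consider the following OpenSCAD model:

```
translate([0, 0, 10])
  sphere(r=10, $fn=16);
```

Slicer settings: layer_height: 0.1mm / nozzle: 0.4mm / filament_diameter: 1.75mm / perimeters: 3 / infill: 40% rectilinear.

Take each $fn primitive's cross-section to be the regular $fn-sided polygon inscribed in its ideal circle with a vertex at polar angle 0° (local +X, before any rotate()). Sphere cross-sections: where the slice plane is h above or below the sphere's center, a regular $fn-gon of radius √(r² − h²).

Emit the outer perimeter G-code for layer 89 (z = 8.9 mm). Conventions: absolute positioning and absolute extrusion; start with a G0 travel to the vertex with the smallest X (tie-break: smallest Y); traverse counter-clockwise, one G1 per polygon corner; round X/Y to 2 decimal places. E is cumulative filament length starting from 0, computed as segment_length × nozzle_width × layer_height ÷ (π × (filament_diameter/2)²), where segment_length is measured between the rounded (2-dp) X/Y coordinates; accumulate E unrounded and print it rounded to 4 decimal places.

At z = 8.9 mm: the r=10 sphere slices to a regular 16-gon of circumradius 9.939 (√(r²−h²) with h=1.1 from center). The outline is a single polygon with 16 vertices. Extrusion per mm of travel: 0.4 × 0.1 / (π × 0.875²) = 0.016630. Accumulating E over each segment gives final E = 1.0318.

G0 X-9.94 Y0.00 Z8.90
G1 X-9.18 Y-3.80 E0.0644
G1 X-7.03 Y-7.03 E0.1290
G1 X-3.80 Y-9.18 E0.1935
G1 X0.00 Y-9.94 E0.2579
G1 X3.80 Y-9.18 E0.3224
G1 X7.03 Y-7.03 E0.3869
G1 X9.18 Y-3.80 E0.4514
G1 X9.94 Y0.00 E0.5159
G1 X9.18 Y3.80 E0.5803
G1 X7.03 Y7.03 E0.6449
G1 X3.80 Y9.18 E0.7094
G1 X0.00 Y9.94 E0.7738
G1 X-3.80 Y9.18 E0.8383
G1 X-7.03 Y7.03 E0.9028
G1 X-9.18 Y3.80 E0.9673
G1 X-9.94 Y0.00 E1.0318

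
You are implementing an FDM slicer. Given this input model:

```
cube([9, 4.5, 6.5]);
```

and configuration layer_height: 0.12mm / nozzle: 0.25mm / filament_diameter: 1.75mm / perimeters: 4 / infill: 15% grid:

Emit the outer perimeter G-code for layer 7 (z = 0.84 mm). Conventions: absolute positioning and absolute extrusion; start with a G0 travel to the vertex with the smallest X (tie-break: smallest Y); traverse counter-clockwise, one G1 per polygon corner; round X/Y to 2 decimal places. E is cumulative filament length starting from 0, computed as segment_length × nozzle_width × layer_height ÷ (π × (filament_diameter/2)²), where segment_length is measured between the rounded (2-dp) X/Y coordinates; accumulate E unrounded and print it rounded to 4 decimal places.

G0 X0.00 Y0.00 Z0.84
G1 X9.00 Y0.00 E0.1123
G1 X9.00 Y4.50 E0.1684
G1 X0.00 Y4.50 E0.2806
G1 X0.00 Y0.00 E0.3368

At z = 0.84 mm: the 9×4.5 cube contributes its full rectangle. The outline is a single polygon with 4 vertices. Extrusion per mm of travel: 0.25 × 0.12 / (π × 0.875²) = 0.012473. Accumulating E over each segment gives final E = 0.3368.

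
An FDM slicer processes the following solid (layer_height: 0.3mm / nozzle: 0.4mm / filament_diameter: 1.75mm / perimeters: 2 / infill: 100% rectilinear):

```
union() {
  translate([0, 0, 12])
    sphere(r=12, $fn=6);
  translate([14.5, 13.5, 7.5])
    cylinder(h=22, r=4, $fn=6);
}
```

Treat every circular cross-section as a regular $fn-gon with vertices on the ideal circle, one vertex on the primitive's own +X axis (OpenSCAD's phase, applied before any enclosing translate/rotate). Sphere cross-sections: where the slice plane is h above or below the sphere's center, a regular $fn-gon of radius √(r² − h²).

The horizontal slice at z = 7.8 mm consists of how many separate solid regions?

At z = 7.8 mm: the sphere: section is a regular 6-gon, circumradius = √(r²−h²) = √(12²−4.2²) = 11.241; the r=4 cylinder at (14.5, 13.5) gives a regular 6-gon of circumradius 4 (constant along its height); Combining (union): the 2 present regions are separate (no shared area or edge), so areas and boundary lengths simply add and each stays a separate island — 2 connected regions. The result has 2 disconnected regions.

2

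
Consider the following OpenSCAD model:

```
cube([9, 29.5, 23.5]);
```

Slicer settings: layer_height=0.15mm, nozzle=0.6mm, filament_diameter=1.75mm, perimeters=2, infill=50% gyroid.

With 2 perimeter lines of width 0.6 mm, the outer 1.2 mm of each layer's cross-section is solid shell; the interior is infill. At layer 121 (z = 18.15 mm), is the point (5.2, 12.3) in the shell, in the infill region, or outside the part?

infill

At z = 18.15 mm: the 9×29.5 cube contributes its full rectangle. Overall, the cross-section is a single solid region. The nearest boundary edge runs (9.00, 0.00)→(9.00, 29.50); distance from the point to it = 3.80 mm. The point is inside the cross-section and 3.80 mm from the nearest boundary — more than the 1.2 mm shell width (2 × 0.6), so it's in the infill interior.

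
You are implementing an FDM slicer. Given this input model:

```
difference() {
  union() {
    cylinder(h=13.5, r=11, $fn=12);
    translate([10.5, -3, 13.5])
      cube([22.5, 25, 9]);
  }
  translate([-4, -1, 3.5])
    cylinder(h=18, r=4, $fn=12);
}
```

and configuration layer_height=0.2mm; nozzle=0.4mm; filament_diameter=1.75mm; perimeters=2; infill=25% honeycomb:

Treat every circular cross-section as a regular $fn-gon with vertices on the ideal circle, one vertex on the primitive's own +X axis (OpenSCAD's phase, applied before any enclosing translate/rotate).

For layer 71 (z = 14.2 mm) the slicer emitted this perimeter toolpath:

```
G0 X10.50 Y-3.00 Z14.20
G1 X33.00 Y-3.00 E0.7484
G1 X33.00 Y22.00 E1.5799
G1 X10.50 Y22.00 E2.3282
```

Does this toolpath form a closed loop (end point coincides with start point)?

no

Start point (G0): (10.50, -3.00). End point (last G1): the path does not return to the start — open.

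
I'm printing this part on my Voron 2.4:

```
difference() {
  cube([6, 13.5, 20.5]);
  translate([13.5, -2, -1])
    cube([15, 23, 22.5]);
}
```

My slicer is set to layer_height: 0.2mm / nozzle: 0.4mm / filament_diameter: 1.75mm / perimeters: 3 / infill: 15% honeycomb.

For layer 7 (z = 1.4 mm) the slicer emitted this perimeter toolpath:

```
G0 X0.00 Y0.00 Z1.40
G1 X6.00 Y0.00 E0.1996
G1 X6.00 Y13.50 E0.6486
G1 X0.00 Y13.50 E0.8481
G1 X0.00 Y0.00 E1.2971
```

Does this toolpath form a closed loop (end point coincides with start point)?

Start point (G0): (0.00, 0.00). End point (last G1): the path returns to the start — closed.

yes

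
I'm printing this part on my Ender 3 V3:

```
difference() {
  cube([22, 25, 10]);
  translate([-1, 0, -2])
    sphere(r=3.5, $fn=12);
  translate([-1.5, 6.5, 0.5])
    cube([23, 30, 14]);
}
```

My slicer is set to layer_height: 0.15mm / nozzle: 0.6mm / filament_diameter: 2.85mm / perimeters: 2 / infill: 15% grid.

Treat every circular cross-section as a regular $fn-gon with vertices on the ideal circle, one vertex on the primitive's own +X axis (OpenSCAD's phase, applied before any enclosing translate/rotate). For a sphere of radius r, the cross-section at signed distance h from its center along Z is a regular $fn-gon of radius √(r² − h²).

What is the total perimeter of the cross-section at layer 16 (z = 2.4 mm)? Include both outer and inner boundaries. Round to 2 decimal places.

At z = 2.4 mm: the cube is present — its section is the full 22×25 rectangle (perimeter 94.00 mm); the sphere at (-1, 0) is absent (|z−center|=4.400 > r=3.5); the 23×30 cube at (-1.5, 6.5) contributes its full rectangle (perimeter 106.00 mm); Taking the first minus the rest: starting from the 22×25 cube, the 23×30 cube at (-1.5, 6.5) partially overlaps it — only the 397.75 mm² overlap (of its 690.00 mm²) is removed, clipping the outline — boundary = 94.00 mm. Overall, the cross-section is a single solid region. Total boundary length (outer) = 94.00 mm.

94.00 mm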